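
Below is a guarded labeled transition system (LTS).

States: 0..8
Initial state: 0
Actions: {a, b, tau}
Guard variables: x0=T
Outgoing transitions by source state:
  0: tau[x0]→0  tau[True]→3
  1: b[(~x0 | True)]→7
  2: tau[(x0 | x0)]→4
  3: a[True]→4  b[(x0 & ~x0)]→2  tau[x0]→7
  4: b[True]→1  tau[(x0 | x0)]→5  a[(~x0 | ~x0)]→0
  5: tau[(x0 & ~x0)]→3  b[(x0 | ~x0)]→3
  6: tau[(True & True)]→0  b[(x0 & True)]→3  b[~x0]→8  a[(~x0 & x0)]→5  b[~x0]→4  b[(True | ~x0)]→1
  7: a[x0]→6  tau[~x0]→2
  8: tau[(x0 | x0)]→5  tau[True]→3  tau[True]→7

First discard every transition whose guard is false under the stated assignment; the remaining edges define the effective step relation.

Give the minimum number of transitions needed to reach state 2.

Answer: UNREACHABLE

Analysis:
Breadth-first toward 2:
  L0 = {0}
  L1 = {3}
  L2 = {4,7}
  L3 = {1,5,6}
2 never appears.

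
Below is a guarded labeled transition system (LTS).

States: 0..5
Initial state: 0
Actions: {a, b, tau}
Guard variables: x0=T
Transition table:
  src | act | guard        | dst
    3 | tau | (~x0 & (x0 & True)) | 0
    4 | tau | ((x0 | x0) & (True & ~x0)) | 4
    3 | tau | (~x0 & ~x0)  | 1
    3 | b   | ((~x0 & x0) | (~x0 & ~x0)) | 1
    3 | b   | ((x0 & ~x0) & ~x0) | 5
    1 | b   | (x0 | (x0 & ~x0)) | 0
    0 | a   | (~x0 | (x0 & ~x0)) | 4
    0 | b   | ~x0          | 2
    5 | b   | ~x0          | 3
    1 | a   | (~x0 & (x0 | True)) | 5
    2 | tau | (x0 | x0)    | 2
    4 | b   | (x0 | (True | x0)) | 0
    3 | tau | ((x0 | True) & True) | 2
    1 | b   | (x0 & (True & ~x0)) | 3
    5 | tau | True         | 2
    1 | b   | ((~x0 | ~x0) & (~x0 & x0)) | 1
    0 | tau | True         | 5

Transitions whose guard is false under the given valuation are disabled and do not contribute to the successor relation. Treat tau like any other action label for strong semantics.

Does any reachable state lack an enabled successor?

Reach set: {0,2,5}
  0: tau→5  [1 exit(s)]
  2: tau→2  [1 exit(s)]
  5: tau→2  [1 exit(s)]

Answer: DEADLOCK-FREE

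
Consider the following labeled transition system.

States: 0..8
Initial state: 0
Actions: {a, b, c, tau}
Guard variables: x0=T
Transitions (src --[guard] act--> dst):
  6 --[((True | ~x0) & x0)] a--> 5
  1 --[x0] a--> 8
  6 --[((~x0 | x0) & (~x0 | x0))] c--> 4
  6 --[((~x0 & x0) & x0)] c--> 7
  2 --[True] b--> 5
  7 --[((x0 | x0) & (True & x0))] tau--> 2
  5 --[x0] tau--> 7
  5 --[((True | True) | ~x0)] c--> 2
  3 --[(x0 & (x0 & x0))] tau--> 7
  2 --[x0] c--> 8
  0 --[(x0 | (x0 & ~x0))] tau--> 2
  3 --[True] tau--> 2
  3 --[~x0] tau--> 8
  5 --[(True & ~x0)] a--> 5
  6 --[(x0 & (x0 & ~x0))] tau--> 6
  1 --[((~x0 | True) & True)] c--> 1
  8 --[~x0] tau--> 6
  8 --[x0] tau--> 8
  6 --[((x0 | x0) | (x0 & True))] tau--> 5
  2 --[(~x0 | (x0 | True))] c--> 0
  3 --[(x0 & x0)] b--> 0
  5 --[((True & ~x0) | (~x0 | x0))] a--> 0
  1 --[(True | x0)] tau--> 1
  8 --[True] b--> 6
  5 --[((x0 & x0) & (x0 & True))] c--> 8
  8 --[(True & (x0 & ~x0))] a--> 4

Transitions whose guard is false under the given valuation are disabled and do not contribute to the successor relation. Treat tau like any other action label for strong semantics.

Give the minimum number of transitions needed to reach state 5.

Answer: 2

Working:
Layered search for 5:
  Layer 0: {0}
  Layer 1: {2}
  Layer 2: {5,8}
5 enters at depth 2; path tau·b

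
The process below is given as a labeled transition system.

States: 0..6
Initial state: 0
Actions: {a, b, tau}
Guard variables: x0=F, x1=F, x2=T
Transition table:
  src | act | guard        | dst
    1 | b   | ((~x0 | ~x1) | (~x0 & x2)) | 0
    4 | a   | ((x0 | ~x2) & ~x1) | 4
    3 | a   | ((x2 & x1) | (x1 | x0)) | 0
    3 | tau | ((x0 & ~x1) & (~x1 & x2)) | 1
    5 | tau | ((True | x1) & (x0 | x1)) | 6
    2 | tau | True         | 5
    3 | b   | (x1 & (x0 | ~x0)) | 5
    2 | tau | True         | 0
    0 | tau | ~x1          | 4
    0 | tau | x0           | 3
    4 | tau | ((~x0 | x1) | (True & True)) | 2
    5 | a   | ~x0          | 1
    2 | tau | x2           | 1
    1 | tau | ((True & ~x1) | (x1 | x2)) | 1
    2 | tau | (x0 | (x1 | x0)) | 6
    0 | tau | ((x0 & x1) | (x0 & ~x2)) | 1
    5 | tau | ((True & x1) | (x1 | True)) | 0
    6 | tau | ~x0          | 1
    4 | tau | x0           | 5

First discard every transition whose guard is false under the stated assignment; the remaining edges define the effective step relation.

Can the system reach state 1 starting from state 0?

Answer: REACHABLE

Analysis:
After dropping false guards: 10 live edges.
L0 = {0}
L1 = {4}  cumulative {0,4}
L2 = {2}  cumulative {0,2,4}
L3 = {1,5}  cumulative {0,1,2,4,5}
Reach set: {0,1,2,4,5}
trace reaching 1: tau·tau·tau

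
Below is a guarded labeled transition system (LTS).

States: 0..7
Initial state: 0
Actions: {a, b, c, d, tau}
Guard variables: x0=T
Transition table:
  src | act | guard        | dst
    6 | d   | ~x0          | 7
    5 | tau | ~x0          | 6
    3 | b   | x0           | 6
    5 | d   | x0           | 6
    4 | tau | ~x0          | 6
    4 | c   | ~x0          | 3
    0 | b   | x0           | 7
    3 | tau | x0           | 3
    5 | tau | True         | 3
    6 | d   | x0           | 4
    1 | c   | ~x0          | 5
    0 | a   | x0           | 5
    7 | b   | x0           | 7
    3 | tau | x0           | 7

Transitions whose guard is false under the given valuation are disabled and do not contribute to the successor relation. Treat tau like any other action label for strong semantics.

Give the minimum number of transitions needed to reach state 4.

Answer: 3

Working:
BFS to 4:
  depth 0: {0}
  depth 1: {5,7}
  depth 2: {3,6}
  depth 3: {4}
first hit 4 at d=3 via a·d·d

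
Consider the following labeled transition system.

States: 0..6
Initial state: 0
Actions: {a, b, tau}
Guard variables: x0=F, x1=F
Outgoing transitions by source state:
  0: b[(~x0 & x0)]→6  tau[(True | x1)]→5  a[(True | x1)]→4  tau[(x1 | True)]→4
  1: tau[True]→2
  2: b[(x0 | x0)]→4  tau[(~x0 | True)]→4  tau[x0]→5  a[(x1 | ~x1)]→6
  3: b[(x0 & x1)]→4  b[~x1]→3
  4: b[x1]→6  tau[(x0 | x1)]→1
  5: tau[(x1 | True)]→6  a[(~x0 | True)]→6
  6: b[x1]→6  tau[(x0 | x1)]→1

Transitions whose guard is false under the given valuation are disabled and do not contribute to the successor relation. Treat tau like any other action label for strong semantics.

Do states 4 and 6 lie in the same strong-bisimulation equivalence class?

Compute ~ classes (split until stable):
  P[0] = {{0,1,2,3,4,5,6}}
  P[1] = {{0,2,5},{1},{3},{4,6}}
  P[2] = {{0},{1},{2,5},{3},{4,6}}
5 equivalence class(es) (converged in 3)
[4]={4,6}  [6]={4,6}

Answer: BISIMILAR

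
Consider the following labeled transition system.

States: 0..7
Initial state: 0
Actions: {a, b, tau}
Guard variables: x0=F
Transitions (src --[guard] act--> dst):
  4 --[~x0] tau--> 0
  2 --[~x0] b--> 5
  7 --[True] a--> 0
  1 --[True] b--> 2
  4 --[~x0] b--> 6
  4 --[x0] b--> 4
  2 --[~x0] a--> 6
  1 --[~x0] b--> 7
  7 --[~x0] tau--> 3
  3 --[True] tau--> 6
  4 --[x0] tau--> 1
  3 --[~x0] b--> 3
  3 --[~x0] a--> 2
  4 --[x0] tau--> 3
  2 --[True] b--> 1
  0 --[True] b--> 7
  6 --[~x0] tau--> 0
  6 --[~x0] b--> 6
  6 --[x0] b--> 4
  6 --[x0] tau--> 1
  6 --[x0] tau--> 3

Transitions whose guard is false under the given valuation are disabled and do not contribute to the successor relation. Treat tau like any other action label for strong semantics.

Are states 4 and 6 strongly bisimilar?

Answer: BISIMILAR

Working:
Refine partition for ~:
  π0 = {{0,1,2,3,4,5,6,7}}
  π1 = {{0,1},{2},{3},{4,6},{5},{7}}
  π2 = {{0},{1},{2},{3},{4,6},{5},{7}}
stable after 3 split(s): 7 block(s)
class of 4: {4,6}; class of 6: {4,6}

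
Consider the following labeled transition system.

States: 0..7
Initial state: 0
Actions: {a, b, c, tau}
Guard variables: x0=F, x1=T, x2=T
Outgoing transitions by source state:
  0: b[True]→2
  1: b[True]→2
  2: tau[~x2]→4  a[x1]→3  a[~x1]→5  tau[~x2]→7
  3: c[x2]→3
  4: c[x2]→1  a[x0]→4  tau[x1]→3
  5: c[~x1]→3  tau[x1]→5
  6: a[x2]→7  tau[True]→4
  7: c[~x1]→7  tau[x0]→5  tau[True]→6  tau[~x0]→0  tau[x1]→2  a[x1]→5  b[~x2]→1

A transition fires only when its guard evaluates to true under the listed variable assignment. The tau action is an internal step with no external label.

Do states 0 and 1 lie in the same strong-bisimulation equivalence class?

Answer: BISIMILAR

Working:
Bisimulation quotient by refinement:
  round 0: {{0,1,2,3,4,5,6,7}}
  round 1: {{0,1},{2},{3},{4},{5},{6,7}}
  round 2: {{0,1},{2},{3},{4},{5},{6},{7}}
stable after 3 split(s): 7 block(s)
0∈{0,1}, 1∈{0,1}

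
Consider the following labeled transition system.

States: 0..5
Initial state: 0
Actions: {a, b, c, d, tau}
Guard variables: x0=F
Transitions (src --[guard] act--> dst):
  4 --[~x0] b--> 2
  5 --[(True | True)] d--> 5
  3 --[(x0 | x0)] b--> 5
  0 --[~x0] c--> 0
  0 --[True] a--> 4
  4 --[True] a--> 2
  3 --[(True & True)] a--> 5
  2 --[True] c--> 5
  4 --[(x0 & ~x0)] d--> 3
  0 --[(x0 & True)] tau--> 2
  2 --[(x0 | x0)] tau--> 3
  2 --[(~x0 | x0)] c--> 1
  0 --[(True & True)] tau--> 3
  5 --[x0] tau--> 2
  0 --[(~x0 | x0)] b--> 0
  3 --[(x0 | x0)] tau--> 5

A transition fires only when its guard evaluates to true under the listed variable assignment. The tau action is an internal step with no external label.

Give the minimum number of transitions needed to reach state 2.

Layered search for 2:
  Layer 0: {0}
  Layer 1: {3,4}
  Layer 2: {2,5}
2 enters at depth 2; path a·a

Answer: 2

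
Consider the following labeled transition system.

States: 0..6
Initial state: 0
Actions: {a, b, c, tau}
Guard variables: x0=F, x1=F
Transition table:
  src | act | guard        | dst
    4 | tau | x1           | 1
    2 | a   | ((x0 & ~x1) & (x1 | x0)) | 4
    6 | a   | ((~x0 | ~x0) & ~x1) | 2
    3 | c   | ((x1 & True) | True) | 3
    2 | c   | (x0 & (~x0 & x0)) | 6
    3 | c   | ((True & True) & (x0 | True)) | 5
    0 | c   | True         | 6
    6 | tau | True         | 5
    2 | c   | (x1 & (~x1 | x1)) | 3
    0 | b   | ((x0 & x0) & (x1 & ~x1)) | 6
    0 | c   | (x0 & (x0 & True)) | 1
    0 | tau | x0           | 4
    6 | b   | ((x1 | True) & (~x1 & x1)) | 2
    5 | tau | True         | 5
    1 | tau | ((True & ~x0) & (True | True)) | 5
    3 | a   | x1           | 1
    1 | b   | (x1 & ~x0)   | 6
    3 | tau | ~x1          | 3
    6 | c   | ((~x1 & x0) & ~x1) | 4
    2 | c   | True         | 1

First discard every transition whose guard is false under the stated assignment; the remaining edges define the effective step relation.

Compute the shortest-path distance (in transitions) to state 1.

Breadth-first toward 1:
  depth 0: {0}
  depth 1: {6}
  depth 2: {2,5}
  depth 3: {1}
1 enters at depth 3; path c·a·c

Answer: 3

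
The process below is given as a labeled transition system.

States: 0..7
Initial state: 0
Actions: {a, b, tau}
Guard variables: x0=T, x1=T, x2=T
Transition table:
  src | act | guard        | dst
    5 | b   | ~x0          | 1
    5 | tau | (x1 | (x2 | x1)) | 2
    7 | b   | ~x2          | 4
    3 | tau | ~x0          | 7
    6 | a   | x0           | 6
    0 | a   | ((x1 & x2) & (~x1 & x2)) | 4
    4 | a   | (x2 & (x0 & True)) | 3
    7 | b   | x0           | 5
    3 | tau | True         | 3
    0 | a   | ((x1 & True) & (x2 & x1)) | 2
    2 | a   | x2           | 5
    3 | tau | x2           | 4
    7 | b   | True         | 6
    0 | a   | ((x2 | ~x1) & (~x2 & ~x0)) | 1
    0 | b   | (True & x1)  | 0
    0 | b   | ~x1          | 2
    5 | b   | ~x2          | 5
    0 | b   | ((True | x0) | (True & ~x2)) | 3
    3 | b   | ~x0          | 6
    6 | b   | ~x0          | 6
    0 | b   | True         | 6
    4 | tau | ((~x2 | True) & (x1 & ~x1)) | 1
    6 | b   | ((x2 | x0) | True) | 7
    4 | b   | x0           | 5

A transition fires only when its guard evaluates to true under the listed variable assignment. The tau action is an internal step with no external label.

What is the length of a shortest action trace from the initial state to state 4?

Breadth-first toward 4:
  depth 0: {0}
  depth 1: {2,3,6}
  depth 2: {4,5,7}
first hit 4 at d=2 via b·tau

Answer: 2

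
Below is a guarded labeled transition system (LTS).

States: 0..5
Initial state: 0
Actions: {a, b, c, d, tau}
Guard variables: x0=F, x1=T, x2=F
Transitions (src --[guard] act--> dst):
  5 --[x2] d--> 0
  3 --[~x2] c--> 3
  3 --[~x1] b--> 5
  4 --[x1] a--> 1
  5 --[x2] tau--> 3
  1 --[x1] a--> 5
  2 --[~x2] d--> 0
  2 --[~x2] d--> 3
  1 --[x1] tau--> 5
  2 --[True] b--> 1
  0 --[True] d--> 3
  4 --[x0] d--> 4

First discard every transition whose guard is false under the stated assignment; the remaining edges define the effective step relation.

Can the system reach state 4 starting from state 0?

Answer: UNREACHABLE

Analysis:
Guard filter leaves 8 enabled edge(s).
Layer 0: {0}
Layer 1: {3}  total {0,3}
R = {0,3}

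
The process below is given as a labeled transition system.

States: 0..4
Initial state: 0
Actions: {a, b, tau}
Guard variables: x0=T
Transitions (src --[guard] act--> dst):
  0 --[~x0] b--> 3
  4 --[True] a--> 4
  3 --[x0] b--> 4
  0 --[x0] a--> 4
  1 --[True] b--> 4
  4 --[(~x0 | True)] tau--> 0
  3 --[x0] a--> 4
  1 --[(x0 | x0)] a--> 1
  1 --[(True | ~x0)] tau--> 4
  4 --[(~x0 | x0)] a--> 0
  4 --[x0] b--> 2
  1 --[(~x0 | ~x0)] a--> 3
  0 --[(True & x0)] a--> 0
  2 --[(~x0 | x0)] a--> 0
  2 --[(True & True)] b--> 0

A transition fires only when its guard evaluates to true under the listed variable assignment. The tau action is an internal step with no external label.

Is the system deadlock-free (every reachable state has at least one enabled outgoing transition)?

Reachable = {0,2,4}
  0: a→0  a→4  [2 out]
  2: a→0  b→0  [2 out]
  4: a→0  a→4  b→2  tau→0  [4 out]

Answer: DEADLOCK-FREE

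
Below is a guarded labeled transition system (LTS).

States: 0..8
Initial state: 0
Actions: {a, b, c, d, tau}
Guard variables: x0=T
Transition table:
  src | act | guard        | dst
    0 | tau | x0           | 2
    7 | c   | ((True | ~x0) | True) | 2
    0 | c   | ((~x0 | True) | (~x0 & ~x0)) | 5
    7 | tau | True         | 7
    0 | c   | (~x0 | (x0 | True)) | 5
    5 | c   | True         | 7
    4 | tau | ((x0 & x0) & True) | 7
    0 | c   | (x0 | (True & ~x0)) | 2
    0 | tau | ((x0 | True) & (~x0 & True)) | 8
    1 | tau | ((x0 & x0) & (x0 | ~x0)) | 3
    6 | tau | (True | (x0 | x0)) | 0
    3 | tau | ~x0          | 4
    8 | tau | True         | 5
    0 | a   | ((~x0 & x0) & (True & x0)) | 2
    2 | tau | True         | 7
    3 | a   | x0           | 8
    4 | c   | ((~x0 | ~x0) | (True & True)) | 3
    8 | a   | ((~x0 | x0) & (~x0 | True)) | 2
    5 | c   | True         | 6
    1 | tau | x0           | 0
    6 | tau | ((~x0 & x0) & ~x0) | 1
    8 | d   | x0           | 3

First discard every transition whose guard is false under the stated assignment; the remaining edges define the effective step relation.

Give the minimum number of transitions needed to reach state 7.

BFS to 7:
  L0 = {0}
  L1 = {2,5}
  L2 = {6,7}
7 enters at depth 2; path c·tau

Answer: 2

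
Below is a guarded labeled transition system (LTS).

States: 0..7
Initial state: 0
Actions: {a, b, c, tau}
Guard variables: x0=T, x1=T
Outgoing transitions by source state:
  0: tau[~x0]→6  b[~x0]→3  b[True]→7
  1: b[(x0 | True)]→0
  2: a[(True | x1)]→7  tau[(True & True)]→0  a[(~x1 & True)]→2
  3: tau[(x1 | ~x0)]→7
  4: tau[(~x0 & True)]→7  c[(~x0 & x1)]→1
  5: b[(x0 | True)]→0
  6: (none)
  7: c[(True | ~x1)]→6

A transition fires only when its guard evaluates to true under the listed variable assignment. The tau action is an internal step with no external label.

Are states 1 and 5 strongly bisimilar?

Answer: BISIMILAR

Analysis:
Refine partition for ~:
  round 0: {{0,1,2,3,4,5,6,7}}
  round 1: {{0,1,5},{2},{3},{4,6},{7}}
  round 2: {{0},{1,5},{2},{3},{4,6},{7}}
Fixed point at round 3; 6 class(es).
[1]={1,5}  [5]={1,5}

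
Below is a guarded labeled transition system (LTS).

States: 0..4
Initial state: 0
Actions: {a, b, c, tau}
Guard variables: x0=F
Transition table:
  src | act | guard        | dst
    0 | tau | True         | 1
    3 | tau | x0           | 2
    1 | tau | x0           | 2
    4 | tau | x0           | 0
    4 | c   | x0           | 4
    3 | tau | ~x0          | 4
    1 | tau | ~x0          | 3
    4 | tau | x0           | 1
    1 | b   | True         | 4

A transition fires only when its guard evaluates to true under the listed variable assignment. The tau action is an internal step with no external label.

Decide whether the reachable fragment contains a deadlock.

R = {0,1,3,4}
  0: tau→1  [deg 1]
  1: b→4  tau→3  [deg 2]
  3: tau→4  [deg 1]
  4: ∅  [no exit]
Path to 4: tau·b

Answer: DEADLOCK at state 4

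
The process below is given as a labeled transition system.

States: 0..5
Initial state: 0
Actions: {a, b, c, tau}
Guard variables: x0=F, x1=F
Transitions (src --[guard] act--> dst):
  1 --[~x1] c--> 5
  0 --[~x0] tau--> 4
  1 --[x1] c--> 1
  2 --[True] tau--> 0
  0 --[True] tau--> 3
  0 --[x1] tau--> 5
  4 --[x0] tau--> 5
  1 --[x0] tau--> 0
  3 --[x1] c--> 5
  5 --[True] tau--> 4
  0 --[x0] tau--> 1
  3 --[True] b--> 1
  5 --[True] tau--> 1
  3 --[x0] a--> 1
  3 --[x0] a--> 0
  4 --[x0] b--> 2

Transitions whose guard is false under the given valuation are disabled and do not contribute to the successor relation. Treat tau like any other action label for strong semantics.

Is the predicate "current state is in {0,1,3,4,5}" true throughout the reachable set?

Allowed set {0,1,3,4,5}
R = {0,1,3,4,5}
  0: ✓
  1: ✓
  3: ✓
  4: ✓
  5: ✓

Answer: INVARIANT HOLDS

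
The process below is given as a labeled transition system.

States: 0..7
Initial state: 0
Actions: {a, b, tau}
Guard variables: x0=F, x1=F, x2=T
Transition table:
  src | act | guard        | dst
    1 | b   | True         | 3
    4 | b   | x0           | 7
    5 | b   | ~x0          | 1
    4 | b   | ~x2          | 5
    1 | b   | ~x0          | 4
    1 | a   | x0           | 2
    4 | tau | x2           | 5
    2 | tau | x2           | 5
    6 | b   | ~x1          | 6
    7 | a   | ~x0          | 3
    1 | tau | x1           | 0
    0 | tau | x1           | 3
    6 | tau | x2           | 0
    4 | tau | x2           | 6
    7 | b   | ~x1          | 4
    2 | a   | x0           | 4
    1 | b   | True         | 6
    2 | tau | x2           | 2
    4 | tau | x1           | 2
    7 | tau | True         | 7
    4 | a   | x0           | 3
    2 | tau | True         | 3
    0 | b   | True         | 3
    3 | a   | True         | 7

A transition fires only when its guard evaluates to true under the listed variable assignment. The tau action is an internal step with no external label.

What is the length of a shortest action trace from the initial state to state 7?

Answer: 2

Analysis:
Breadth-first toward 7:
  depth 0: {0}
  depth 1: {3}
  depth 2: {7}
7 enters at depth 2; path b·a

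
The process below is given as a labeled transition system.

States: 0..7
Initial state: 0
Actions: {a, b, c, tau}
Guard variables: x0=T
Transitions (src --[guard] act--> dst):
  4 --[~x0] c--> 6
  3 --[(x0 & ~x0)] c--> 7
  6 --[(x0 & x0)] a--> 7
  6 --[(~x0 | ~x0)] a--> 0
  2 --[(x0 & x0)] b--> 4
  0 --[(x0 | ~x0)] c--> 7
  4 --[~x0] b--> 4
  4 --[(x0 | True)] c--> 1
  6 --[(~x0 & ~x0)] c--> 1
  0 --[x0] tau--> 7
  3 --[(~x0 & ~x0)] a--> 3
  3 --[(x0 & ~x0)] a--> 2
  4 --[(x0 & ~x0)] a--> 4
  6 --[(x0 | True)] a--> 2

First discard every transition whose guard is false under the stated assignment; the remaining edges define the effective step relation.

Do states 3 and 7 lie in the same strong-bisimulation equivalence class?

Bisimulation quotient by refinement:
  π0 = {{0,1,2,3,4,5,6,7}}
  π1 = {{0},{1,3,5,7},{2},{4},{6}}
Fixed point at round 2; 5 class(es).
[3]={1,3,5,7}  [7]={1,3,5,7}

Answer: BISIMILAR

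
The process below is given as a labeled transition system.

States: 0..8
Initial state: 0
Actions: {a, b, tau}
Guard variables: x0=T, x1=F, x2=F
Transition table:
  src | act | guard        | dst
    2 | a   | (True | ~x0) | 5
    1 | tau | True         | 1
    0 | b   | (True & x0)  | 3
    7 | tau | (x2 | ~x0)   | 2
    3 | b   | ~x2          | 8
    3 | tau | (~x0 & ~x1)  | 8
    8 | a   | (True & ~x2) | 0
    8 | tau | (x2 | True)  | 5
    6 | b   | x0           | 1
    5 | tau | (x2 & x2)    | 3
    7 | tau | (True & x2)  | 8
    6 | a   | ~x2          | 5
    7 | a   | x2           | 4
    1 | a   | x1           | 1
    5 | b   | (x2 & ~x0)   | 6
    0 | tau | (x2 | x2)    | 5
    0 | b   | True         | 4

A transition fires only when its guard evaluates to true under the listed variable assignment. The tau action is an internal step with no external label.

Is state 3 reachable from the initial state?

Answer: REACHABLE

Trace:
9 transition(s) survive guard evaluation.
Layer 0: {0}
Layer 1: {3,4}  now seen {0,3,4}
Layer 2: {8}  now seen {0,3,4,8}
Layer 3: {5}  now seen {0,3,4,5,8}
R = {0,3,4,5,8}
witness 3: b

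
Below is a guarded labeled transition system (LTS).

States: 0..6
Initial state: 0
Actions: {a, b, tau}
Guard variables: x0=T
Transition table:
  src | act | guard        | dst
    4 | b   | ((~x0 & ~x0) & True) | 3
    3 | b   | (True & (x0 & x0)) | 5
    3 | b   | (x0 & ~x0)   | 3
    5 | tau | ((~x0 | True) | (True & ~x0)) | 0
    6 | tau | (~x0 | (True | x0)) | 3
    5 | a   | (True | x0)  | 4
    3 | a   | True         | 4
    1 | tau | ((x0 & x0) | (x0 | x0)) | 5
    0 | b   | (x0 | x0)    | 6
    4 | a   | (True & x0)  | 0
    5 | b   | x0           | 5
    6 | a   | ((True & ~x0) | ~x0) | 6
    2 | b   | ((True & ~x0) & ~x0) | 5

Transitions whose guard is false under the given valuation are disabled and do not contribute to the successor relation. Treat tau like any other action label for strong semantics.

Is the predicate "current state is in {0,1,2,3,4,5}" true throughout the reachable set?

Safe = {0,1,2,3,4,5}
R = {0,3,4,5,6}
  0: ok
  3: ok
  4: ok
  5: ok
  6: VIOLATES
counterexample path to 6: b

Answer: INVARIANT VIOLATED at state 6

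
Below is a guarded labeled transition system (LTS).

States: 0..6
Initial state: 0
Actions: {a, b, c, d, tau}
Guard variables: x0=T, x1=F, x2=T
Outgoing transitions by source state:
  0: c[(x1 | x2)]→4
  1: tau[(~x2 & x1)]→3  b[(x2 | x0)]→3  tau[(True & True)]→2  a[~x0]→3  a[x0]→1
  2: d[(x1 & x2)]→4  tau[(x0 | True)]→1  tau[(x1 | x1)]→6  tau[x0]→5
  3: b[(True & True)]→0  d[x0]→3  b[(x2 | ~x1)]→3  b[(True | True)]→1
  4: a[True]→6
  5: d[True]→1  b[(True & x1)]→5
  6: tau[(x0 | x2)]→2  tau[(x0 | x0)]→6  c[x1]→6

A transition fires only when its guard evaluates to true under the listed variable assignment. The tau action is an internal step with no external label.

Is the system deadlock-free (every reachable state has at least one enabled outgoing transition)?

Answer: DEADLOCK-FREE

Analysis:
Reach set: {0,1,2,3,4,5,6}
  0: c→4  [1 out]
  1: a→1  b→3  tau→2  [3 out]
  2: tau→1  tau→5  [2 out]
  3: b→0  b→1  b→3  d→3  [4 out]
  4: a→6  [1 out]
  5: d→1  [1 out]
  6: tau→2  tau→6  [2 out]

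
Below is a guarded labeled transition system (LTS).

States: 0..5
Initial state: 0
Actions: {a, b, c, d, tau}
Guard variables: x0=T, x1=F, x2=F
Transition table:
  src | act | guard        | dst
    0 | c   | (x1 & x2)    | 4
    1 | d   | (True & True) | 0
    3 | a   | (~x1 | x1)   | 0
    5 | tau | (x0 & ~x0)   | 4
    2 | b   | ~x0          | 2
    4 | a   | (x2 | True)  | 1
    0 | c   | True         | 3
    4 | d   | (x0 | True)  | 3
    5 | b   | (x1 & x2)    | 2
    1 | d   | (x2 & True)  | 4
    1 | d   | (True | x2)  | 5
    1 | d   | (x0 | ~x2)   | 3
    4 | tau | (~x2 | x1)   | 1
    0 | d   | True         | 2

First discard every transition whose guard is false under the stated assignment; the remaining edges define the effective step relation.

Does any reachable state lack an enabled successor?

Answer: DEADLOCK at state 2

Analysis:
Reachable = {0,2,3}
  0: c→3  d→2  [2 out]
  2: ∅  [deadlock]
  3: a→0  [1 out]
witness 2: d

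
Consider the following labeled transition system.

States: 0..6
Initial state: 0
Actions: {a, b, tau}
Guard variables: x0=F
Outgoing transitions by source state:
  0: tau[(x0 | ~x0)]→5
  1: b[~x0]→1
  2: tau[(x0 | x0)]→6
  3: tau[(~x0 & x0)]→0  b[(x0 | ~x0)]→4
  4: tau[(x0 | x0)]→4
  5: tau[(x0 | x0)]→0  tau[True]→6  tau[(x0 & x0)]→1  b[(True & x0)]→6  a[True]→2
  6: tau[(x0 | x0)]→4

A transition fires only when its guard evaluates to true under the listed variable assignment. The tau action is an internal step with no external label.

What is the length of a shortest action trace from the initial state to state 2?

Breadth-first toward 2:
  L0 = {0}
  L1 = {5}
  L2 = {2,6}
first hit 2 at d=2 via tau·a

Answer: 2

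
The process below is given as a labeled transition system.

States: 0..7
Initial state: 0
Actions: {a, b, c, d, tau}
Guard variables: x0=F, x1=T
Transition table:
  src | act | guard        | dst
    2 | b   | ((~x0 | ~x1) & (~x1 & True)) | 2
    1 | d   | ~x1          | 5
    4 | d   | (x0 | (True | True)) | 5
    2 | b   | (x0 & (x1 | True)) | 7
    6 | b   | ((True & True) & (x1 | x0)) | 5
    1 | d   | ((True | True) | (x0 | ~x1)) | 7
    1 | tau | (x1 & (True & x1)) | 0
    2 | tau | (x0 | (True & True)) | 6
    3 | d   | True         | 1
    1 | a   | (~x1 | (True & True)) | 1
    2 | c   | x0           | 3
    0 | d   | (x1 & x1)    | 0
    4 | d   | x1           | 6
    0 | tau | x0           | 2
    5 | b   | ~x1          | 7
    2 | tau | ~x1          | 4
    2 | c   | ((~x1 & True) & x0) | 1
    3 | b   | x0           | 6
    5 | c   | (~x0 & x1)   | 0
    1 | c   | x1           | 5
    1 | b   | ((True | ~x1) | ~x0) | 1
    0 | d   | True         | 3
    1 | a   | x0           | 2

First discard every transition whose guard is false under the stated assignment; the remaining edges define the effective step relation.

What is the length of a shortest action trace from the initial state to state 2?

BFS to 2:
  L0 = {0}
  L1 = {3}
  L2 = {1}
  L3 = {5,7}
2 never appears.

Answer: UNREACHABLE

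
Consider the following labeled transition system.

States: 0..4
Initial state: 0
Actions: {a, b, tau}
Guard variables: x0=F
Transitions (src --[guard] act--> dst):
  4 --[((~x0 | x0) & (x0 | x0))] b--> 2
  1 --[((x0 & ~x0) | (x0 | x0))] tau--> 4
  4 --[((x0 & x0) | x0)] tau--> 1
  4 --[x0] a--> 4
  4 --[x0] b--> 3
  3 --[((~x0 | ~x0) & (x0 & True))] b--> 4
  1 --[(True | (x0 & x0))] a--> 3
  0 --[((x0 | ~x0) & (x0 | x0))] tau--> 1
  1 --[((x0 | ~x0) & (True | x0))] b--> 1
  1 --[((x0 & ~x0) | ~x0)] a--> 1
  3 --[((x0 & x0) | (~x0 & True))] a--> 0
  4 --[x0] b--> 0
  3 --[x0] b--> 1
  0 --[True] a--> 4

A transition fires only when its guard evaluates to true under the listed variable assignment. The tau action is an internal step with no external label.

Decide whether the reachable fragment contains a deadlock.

Answer: DEADLOCK at state 4

Analysis:
Reachable = {0,4}
  0: a→4  [1 exit(s)]
  4: ∅  [deadlock]
witness 4: a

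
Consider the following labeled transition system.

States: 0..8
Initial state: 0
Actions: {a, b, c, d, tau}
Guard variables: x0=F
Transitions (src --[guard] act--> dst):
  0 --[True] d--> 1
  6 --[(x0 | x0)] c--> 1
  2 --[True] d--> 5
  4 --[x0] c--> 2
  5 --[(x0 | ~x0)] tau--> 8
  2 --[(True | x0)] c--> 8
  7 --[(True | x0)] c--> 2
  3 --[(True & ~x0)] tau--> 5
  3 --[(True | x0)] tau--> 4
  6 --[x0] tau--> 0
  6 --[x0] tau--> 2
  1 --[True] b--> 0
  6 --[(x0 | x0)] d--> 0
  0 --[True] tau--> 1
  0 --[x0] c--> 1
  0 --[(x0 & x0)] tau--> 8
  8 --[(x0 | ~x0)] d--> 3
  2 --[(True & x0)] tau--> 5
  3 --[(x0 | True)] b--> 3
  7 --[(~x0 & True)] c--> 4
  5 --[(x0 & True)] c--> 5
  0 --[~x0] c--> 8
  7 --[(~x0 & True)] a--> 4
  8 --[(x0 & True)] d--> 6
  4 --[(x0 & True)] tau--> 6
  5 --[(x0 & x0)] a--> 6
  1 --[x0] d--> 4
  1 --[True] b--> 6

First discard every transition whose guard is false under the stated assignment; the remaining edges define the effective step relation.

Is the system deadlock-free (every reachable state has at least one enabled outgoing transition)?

Answer: DEADLOCK at state 4

Analysis:
Reach set: {0,1,3,4,5,6,8}
  0: c→8  d→1  tau→1  [3 exit(s)]
  1: b→0  b→6  [2 exit(s)]
  3: b→3  tau→4  tau→5  [3 exit(s)]
  4: ∅  [deadlock]
  5: tau→8  [1 exit(s)]
  6: ∅  [deadlock]
  8: d→3  [1 exit(s)]
trace reaching 4: c·d·tau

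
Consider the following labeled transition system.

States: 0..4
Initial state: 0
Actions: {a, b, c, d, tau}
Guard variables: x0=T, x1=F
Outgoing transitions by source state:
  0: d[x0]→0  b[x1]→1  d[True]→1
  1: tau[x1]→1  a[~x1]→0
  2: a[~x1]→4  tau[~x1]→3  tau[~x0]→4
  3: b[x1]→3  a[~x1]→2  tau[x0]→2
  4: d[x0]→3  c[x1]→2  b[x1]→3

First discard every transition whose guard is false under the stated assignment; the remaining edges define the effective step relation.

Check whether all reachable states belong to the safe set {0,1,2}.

Answer: INVARIANT HOLDS

Analysis:
Inv-set: {0,1,2}
Reach set: {0,1}
  0: ✓
  1: ✓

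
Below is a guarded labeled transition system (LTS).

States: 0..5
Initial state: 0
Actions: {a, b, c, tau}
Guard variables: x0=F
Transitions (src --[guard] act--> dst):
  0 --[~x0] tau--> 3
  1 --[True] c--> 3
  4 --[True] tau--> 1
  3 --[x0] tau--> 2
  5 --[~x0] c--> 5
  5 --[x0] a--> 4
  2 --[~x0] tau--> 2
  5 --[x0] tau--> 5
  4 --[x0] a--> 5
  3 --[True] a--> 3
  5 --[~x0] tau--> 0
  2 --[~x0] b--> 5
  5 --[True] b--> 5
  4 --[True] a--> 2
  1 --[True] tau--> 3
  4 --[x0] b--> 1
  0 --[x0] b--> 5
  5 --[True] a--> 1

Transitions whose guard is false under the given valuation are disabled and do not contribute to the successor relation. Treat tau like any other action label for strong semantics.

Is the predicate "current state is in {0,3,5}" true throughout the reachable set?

Answer: INVARIANT HOLDS

Working:
Allowed set {0,3,5}
Reachable = {0,3}
  0: safe
  3: safe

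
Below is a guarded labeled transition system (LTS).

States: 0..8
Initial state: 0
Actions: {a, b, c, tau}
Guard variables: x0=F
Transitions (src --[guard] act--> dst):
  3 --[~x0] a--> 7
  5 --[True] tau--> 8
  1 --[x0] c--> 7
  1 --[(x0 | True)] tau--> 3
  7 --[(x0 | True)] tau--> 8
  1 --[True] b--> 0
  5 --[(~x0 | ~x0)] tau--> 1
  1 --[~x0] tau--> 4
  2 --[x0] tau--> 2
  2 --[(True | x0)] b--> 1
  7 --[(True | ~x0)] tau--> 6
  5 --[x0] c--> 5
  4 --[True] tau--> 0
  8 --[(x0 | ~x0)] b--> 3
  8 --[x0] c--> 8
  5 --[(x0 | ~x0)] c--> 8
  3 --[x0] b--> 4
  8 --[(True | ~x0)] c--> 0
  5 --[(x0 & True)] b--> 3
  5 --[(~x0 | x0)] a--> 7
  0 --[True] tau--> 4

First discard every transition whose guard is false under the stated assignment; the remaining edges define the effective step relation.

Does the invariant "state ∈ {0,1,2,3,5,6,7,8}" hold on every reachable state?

Allowed set {0,1,2,3,5,6,7,8}
Reachable = {0,4}
  0: ✓
  4: ✗ unsafe
witness against invariant: tau → 4

Answer: INVARIANT VIOLATED at state 4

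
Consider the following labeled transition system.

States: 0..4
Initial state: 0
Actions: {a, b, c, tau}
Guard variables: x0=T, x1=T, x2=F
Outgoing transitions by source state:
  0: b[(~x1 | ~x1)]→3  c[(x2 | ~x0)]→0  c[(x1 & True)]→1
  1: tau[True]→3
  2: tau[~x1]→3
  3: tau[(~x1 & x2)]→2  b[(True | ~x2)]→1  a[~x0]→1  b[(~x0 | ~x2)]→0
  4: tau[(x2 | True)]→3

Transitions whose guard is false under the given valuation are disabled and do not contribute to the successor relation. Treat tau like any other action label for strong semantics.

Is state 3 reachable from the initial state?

Guard filter leaves 5 enabled edge(s).
depth 0: {0}
depth 1: {1}  now seen {0,1}
depth 2: {3}  now seen {0,1,3}
R = {0,1,3}
trace reaching 3: c·tau

Answer: REACHABLE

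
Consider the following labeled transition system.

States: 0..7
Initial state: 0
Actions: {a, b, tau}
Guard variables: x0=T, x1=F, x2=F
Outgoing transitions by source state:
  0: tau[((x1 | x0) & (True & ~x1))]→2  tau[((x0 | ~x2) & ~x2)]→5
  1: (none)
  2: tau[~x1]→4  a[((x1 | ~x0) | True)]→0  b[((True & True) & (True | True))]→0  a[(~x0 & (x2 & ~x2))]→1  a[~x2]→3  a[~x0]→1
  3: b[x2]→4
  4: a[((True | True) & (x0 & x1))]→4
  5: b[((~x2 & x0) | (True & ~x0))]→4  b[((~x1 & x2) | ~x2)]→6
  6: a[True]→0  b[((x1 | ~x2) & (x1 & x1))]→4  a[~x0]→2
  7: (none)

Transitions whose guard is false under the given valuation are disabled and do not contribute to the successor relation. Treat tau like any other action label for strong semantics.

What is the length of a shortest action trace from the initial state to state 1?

Answer: UNREACHABLE

Analysis:
BFS to 1:
  depth 0: {0}
  depth 1: {2,5}
  depth 2: {3,4,6}
1 never appears.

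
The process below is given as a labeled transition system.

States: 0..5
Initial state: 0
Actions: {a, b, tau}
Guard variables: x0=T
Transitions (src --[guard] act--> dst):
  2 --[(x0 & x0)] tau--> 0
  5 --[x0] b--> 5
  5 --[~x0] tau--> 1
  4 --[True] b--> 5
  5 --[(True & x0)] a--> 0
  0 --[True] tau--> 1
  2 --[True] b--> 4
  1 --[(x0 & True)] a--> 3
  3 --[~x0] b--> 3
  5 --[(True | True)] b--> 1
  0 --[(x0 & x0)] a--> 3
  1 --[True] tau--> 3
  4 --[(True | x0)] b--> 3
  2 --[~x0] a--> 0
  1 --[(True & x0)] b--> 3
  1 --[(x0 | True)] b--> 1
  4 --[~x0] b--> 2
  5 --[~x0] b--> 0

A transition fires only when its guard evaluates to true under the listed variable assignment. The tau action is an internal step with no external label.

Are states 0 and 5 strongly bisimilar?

Answer: NOT BISIMILAR

Trace:
Bisimulation quotient by refinement:
  P[0] = {{0,1,2,3,4,5}}
  P[1] = {{0},{1},{2},{3},{4},{5}}
stable after 2 split(s): 6 block(s)
class of 0: {0}; class of 5: {5}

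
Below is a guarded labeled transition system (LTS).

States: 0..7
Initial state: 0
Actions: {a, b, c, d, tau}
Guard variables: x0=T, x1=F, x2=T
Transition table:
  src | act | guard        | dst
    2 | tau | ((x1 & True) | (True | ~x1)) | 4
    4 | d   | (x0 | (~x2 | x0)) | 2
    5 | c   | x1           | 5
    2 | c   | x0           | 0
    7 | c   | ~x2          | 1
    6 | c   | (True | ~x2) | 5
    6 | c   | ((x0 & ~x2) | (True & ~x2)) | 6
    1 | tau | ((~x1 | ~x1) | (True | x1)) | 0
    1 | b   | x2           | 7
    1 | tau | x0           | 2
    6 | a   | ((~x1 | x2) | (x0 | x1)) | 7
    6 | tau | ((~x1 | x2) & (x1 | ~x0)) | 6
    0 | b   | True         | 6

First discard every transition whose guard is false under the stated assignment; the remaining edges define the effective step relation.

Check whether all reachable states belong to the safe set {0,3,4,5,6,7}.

Inv-set: {0,3,4,5,6,7}
Reach set: {0,5,6,7}
  0: safe
  5: safe
  6: safe
  7: safe

Answer: INVARIANT HOLDS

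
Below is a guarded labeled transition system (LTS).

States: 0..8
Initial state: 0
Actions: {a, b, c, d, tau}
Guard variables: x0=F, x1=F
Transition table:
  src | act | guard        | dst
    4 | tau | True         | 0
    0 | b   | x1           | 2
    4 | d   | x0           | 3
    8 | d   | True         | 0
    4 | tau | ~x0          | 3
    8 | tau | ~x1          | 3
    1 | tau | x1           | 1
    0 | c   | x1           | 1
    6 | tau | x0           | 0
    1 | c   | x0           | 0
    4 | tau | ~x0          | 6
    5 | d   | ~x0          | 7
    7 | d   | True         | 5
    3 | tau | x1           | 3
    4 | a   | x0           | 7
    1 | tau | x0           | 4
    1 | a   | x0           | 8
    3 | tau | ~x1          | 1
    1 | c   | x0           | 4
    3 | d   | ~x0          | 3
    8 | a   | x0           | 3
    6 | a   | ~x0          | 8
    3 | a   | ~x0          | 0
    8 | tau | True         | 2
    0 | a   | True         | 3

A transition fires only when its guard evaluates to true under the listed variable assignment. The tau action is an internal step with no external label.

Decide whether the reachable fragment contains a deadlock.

Answer: DEADLOCK at state 1

Trace:
R = {0,1,3}
  0: a→3  [deg 1]
  1: ∅  [no exit]
  3: a→0  d→3  tau→1  [deg 3]
witness 1: a·tau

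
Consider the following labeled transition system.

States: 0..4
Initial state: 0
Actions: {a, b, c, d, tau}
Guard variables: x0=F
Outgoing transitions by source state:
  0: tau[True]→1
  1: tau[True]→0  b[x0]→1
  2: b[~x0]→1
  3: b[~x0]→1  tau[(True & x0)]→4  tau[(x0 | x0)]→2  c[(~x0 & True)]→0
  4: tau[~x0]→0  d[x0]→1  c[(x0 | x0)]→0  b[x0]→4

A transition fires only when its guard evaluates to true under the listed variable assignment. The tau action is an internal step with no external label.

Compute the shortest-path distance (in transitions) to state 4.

Answer: UNREACHABLE

Trace:
Breadth-first toward 4:
  L0 = {0}
  L1 = {1}
4 never appears.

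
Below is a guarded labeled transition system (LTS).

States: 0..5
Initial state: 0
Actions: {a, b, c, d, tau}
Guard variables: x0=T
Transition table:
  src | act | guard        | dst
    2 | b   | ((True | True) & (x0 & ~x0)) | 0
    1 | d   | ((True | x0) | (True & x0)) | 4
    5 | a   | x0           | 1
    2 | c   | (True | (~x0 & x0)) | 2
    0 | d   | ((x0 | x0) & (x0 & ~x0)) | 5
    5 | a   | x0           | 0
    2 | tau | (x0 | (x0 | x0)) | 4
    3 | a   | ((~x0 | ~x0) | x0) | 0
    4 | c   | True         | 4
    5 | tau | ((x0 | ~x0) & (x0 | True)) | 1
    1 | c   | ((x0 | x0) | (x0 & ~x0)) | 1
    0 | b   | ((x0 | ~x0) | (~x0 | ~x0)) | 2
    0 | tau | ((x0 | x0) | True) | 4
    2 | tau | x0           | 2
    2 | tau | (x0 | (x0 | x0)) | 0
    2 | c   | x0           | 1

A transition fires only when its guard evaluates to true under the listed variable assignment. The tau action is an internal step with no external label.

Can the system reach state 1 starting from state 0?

After dropping false guards: 14 live edges.
L0 = {0}
L1 = {2,4}  total {0,2,4}
L2 = {1}  total {0,1,2,4}
Reach set: {0,1,2,4}
trace reaching 1: b·c

Answer: REACHABLE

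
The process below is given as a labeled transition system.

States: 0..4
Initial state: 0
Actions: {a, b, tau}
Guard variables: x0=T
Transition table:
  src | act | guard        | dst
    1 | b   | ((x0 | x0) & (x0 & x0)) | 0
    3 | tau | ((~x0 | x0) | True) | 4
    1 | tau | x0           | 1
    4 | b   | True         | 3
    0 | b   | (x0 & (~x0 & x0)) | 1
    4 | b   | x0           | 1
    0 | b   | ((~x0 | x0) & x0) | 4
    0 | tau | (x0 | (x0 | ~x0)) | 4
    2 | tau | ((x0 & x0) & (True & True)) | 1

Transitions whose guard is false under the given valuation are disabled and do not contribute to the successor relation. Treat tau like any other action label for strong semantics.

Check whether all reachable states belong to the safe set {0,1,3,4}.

Answer: INVARIANT HOLDS

Analysis:
Inv-set: {0,1,3,4}
R = {0,1,3,4}
  0: ok
  1: ok
  3: ok
  4: ok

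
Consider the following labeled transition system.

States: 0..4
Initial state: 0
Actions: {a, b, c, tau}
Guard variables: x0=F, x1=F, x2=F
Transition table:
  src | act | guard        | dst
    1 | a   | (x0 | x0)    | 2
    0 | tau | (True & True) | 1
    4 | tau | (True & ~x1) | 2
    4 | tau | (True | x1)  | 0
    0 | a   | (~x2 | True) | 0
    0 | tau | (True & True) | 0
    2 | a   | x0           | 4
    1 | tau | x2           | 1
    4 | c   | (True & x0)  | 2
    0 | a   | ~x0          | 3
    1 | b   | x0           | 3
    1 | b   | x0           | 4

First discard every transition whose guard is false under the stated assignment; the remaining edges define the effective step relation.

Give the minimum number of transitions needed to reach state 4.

BFS to 4:
  depth 0: {0}
  depth 1: {1,3}
4 never appears.

Answer: UNREACHABLE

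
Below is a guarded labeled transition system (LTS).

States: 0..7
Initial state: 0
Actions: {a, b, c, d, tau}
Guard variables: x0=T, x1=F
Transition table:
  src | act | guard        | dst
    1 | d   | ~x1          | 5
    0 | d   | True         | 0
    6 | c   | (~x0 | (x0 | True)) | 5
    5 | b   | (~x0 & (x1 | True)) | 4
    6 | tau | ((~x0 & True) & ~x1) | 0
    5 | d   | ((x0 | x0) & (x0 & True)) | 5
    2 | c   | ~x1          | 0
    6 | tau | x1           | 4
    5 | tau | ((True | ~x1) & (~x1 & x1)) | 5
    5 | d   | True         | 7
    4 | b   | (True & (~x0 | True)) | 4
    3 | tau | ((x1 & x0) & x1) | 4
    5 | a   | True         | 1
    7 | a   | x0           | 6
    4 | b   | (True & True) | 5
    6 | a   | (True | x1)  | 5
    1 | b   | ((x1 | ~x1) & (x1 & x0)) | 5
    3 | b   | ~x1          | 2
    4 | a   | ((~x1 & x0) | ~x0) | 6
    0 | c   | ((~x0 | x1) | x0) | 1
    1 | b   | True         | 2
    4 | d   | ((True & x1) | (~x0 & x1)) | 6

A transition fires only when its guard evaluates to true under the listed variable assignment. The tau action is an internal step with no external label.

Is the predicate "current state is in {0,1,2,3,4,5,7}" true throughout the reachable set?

Inv-set: {0,1,2,3,4,5,7}
R = {0,1,2,5,6,7}
  0: ok
  1: ok
  2: ok
  5: ok
  6: ✗ unsafe
  7: ok
counterexample path to 6: c·d·d·a

Answer: INVARIANT VIOLATED at state 6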